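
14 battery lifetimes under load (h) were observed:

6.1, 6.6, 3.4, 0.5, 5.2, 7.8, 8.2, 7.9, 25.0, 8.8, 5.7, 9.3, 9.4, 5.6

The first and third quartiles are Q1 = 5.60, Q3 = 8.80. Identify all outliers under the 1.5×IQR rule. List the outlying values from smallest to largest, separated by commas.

IQR = Q3 − Q1 = 8.80 − 5.60 = 3.20.
Lower fence = Q1 − 1.5·IQR = 5.60 − 4.80 = 0.80.
Upper fence = Q3 + 1.5·IQR = 8.80 + 4.80 = 13.60.
0.5 < 0.80 → outlier.
25.0 > 13.60 → outlier.
All remaining values lie within [0.80, 13.60].

0.5, 25.0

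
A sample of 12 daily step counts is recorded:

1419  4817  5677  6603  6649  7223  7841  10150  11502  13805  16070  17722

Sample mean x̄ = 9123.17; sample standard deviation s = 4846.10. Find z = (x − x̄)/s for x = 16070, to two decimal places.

z = (16070 − 9123.17) / 4846.10 = 1.43.

1.43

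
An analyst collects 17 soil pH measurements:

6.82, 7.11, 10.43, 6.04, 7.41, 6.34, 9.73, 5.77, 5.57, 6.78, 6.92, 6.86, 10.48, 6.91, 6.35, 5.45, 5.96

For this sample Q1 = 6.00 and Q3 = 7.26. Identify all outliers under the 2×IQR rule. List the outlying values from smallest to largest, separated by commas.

10.43, 10.48

IQR = Q3 − Q1 = 7.26 − 6.00 = 1.26.
Lower fence = Q1 − 2·IQR = 6.00 − 2.52 = 3.48.
Upper fence = Q3 + 2·IQR = 7.26 + 2.52 = 9.78.
10.43 > 9.78 → outlier.
10.48 > 9.78 → outlier.
All remaining values lie within [3.48, 9.78].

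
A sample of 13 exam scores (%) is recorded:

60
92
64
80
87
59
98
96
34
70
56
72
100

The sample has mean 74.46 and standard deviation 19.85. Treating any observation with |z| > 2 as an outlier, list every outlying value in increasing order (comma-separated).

34

Cutoffs at x̄ ± 2s: 74.46 ± 2·19.85 = [34.76, 114.16].
34: z = -2.04, |z| > 2 → outlier.
Every other value lies within [34.76, 114.16].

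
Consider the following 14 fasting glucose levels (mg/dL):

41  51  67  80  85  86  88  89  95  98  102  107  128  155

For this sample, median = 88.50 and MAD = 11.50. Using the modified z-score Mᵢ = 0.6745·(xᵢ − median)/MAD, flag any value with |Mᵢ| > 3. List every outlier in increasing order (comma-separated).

|Mᵢ| > 3 ⇔ |xᵢ − 88.50| > 3·11.50/0.6745 = 51.15.
So outliers lie outside [37.35, 139.65].
155: M = 3.90 → outlier.

155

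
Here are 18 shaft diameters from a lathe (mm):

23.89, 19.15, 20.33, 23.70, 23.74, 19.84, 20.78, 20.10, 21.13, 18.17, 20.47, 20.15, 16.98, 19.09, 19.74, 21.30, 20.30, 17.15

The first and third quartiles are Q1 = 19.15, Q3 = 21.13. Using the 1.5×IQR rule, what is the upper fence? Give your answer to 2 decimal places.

IQR = Q3 − Q1 = 21.13 − 19.15 = 1.98.
Lower fence = Q1 − 1.5·IQR = 19.15 − 2.97 = 16.18.
Upper fence = Q3 + 1.5·IQR = 21.13 + 2.97 = 24.10.

24.10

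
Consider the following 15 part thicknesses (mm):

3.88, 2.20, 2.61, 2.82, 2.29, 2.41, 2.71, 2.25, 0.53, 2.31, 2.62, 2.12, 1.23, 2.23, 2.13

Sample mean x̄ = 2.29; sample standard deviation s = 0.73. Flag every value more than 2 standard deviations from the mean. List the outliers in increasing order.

0.53, 3.88

Cutoffs at x̄ ± 2s: 2.29 ± 2·0.73 = [0.83, 3.75].
0.53: z = -2.41, |z| > 2 → outlier.
3.88: z = 2.18, |z| > 2 → outlier.
Every other value lies within [0.83, 3.75].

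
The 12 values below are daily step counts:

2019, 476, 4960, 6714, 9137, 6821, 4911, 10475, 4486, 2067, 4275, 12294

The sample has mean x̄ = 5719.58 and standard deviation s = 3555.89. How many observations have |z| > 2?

Cutoffs: x̄ ± 2s = [-1392.20, 12831.36].
Every value lies within the cutoffs.

0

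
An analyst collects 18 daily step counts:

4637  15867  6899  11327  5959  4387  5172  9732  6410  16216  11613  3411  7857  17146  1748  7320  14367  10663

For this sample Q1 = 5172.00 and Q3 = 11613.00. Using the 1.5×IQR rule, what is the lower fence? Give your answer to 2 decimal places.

IQR = Q3 − Q1 = 11613.00 − 5172.00 = 6441.00.
Lower fence = Q1 − 1.5·IQR = 5172.00 − 9661.50 = -4489.50.
Upper fence = Q3 + 1.5·IQR = 11613.00 + 9661.50 = 21274.50.

-4489.50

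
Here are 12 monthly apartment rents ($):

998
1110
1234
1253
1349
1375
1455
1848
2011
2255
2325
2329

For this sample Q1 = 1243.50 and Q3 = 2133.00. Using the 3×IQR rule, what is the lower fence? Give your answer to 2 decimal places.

-1425.00

IQR = Q3 − Q1 = 2133.00 − 1243.50 = 889.50.
Lower fence = Q1 − 3·IQR = 1243.50 − 2668.50 = -1425.00.
Upper fence = Q3 + 3·IQR = 2133.00 + 2668.50 = 4801.50.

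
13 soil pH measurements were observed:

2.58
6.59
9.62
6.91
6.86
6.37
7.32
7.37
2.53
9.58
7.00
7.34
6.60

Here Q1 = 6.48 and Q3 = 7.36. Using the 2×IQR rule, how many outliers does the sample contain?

IQR = 0.88; fences at 6.48 − 1.76 = 4.72 and 7.36 + 1.76 = 9.12.
Outside the cutoffs: 2.53, 2.58, 9.58, 9.62.

4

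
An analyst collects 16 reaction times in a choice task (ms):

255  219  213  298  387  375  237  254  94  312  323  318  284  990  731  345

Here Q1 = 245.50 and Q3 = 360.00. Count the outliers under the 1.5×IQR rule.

2

IQR = 114.50; fences at 245.50 − 171.75 = 73.75 and 360.00 + 171.75 = 531.75.
Outside the cutoffs: 731, 990.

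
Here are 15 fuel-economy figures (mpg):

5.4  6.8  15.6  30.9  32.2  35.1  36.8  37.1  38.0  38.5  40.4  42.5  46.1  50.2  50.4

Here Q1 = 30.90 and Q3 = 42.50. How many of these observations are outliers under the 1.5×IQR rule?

IQR = 11.60; fences at 30.90 − 17.40 = 13.50 and 42.50 + 17.40 = 59.90.
Outside the cutoffs: 5.4, 6.8.

2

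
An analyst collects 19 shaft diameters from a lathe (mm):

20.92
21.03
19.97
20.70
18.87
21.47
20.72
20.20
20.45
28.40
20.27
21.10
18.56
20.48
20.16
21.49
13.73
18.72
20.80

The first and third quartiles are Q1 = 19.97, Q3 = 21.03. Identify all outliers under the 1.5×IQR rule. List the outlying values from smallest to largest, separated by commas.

13.73, 28.40

IQR = Q3 − Q1 = 21.03 − 19.97 = 1.06.
Lower fence = Q1 − 1.5·IQR = 19.97 − 1.59 = 18.38.
Upper fence = Q3 + 1.5·IQR = 21.03 + 1.59 = 22.62.
13.73 < 18.38 → outlier.
28.40 > 22.62 → outlier.
All remaining values lie within [18.38, 22.62].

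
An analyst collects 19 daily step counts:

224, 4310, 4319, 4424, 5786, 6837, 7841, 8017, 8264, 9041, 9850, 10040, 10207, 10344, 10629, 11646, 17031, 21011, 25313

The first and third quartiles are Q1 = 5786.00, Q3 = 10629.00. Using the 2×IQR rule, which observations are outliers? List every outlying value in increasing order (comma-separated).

21011, 25313

IQR = Q3 − Q1 = 10629.00 − 5786.00 = 4843.00.
Lower fence = Q1 − 2·IQR = 5786.00 − 9686.00 = -3900.00.
Upper fence = Q3 + 2·IQR = 10629.00 + 9686.00 = 20315.00.
21011 > 20315.00 → outlier.
25313 > 20315.00 → outlier.
All remaining values lie within [-3900.00, 20315.00].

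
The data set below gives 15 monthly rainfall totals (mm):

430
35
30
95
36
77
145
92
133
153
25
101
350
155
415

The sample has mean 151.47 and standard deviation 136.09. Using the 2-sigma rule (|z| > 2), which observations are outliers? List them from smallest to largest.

Cutoffs at x̄ ± 2s: 151.47 ± 2·136.09 = [-120.71, 423.65].
430: z = 2.05, |z| > 2 → outlier.
Every other value lies within [-120.71, 423.65].

430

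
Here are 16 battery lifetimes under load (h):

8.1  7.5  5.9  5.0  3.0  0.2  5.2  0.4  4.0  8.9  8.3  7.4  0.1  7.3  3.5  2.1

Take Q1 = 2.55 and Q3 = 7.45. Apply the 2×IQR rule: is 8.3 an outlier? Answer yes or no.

no

IQR = Q3 − Q1 = 7.45 − 2.55 = 4.90.
Lower fence = Q1 − 2·IQR = 2.55 − 9.80 = -7.25.
Upper fence = Q3 + 2·IQR = 7.45 + 9.80 = 17.25.
8.3 lies within [-7.25, 17.25].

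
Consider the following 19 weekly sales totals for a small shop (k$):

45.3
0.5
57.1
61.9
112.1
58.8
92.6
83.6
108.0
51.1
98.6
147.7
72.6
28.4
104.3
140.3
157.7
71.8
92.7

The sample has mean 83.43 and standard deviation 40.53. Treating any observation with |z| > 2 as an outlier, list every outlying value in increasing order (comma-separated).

Cutoffs at x̄ ± 2s: 83.43 ± 2·40.53 = [2.37, 164.49].
0.5: z = -2.05, |z| > 2 → outlier.
Every other value lies within [2.37, 164.49].

0.5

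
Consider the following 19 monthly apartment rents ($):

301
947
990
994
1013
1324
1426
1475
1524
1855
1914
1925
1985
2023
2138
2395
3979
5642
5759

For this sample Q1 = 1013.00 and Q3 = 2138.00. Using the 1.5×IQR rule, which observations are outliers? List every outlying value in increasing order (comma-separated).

3979, 5642, 5759

IQR = Q3 − Q1 = 2138.00 − 1013.00 = 1125.00.
Lower fence = Q1 − 1.5·IQR = 1013.00 − 1687.50 = -674.50.
Upper fence = Q3 + 1.5·IQR = 2138.00 + 1687.50 = 3825.50.
3979 > 3825.50 → outlier.
5642 > 3825.50 → outlier.
5759 > 3825.50 → outlier.
All remaining values lie within [-674.50, 3825.50].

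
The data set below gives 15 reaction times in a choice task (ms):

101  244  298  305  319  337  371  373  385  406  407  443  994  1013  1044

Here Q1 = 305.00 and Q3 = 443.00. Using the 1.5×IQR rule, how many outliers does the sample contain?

3

IQR = 138.00; fences at 305.00 − 207.00 = 98.00 and 443.00 + 207.00 = 650.00.
Outside the cutoffs: 994, 1013, 1044.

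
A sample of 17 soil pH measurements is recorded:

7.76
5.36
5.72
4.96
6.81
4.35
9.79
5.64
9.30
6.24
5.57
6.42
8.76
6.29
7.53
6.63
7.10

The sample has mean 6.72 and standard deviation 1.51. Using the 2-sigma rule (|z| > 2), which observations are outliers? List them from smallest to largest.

Cutoffs at x̄ ± 2s: 6.72 ± 2·1.51 = [3.70, 9.74].
9.79: z = 2.03, |z| > 2 → outlier.
Every other value lies within [3.70, 9.74].

9.79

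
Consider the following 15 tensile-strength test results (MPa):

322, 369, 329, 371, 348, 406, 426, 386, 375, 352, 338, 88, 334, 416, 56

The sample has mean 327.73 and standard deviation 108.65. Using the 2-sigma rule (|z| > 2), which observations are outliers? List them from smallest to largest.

Cutoffs at x̄ ± 2s: 327.73 ± 2·108.65 = [110.43, 545.03].
56: z = -2.50, |z| > 2 → outlier.
88: z = -2.21, |z| > 2 → outlier.
Every other value lies within [110.43, 545.03].

56, 88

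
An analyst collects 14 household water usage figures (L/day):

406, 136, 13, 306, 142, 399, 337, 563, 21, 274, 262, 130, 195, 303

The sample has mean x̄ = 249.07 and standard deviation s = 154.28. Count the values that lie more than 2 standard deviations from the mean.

1

Cutoffs: x̄ ± 2s = [-59.49, 557.63].
Outside the cutoffs: 563.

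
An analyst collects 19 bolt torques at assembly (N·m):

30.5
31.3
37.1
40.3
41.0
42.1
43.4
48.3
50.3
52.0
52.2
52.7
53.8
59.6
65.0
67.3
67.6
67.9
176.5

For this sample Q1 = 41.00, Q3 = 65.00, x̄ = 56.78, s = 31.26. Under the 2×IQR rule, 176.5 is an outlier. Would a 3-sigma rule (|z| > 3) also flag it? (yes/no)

yes

z = (176.5 − 56.78) / 31.26 = 3.83.
|z| = 3.83 > 3.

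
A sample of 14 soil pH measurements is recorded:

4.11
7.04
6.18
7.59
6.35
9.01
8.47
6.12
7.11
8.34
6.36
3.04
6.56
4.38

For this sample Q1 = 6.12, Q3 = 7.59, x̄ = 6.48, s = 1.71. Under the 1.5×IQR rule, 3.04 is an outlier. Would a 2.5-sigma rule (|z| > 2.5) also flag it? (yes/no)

no

z = (3.04 − 6.48) / 1.71 = -2.01.
|z| = 2.01 ≤ 2.5.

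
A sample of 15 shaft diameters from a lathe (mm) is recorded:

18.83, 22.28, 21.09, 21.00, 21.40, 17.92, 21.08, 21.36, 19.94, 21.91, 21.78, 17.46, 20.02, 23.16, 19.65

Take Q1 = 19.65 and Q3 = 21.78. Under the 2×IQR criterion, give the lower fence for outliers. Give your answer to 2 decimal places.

IQR = Q3 − Q1 = 21.78 − 19.65 = 2.13.
Lower fence = Q1 − 2·IQR = 19.65 − 4.26 = 15.39.
Upper fence = Q3 + 2·IQR = 21.78 + 4.26 = 26.04.

15.39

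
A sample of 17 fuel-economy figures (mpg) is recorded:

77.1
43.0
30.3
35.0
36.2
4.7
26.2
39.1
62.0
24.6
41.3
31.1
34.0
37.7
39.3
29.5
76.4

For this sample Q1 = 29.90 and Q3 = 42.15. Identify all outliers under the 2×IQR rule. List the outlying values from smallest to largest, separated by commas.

IQR = Q3 − Q1 = 42.15 − 29.90 = 12.25.
Lower fence = Q1 − 2·IQR = 29.90 − 24.50 = 5.40.
Upper fence = Q3 + 2·IQR = 42.15 + 24.50 = 66.65.
4.7 < 5.40 → outlier.
76.4 > 66.65 → outlier.
77.1 > 66.65 → outlier.
All remaining values lie within [5.40, 66.65].

4.7, 76.4, 77.1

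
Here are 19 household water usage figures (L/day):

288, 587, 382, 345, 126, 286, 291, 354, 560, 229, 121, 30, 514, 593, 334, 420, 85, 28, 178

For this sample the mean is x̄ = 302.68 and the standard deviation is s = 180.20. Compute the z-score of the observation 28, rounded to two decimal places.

-1.52

z = (28 − 302.68) / 180.20 = -1.52.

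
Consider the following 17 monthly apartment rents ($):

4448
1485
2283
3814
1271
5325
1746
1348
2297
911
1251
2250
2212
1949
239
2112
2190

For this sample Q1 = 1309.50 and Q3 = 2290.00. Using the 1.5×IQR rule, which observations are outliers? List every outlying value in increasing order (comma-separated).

3814, 4448, 5325

IQR = Q3 − Q1 = 2290.00 − 1309.50 = 980.50.
Lower fence = Q1 − 1.5·IQR = 1309.50 − 1470.75 = -161.25.
Upper fence = Q3 + 1.5·IQR = 2290.00 + 1470.75 = 3760.75.
3814 > 3760.75 → outlier.
4448 > 3760.75 → outlier.
5325 > 3760.75 → outlier.
All remaining values lie within [-161.25, 3760.75].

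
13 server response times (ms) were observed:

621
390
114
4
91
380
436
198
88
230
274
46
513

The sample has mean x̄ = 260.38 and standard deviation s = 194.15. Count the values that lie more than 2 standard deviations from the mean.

Cutoffs: x̄ ± 2s = [-127.92, 648.68].
Every value lies within the cutoffs.

0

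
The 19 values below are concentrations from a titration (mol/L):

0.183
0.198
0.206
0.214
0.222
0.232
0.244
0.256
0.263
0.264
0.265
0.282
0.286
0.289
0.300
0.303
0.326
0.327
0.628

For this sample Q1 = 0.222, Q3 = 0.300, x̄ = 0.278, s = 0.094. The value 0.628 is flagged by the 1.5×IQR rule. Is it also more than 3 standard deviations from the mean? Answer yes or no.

z = (0.628 − 0.278) / 0.094 = 3.72.
|z| = 3.72 > 3.

yes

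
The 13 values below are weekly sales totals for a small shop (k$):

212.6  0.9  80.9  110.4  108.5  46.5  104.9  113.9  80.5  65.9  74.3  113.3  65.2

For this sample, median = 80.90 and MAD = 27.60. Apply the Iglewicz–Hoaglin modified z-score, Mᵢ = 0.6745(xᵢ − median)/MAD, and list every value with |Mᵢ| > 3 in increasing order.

|Mᵢ| > 3 ⇔ |xᵢ − 80.90| > 3·27.60/0.6745 = 122.76.
So outliers lie outside [-41.86, 203.66].
212.6: M = 3.22 → outlier.

212.6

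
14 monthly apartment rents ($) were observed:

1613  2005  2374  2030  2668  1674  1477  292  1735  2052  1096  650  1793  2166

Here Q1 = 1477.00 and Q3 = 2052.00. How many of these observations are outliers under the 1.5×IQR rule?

1

IQR = 575.00; fences at 1477.00 − 862.50 = 614.50 and 2052.00 + 862.50 = 2914.50.
Outside the cutoffs: 292.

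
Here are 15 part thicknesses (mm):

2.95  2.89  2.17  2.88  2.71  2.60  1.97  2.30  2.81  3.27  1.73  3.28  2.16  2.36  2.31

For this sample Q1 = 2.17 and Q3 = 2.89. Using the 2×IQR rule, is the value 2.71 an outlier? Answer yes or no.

no

IQR = Q3 − Q1 = 2.89 − 2.17 = 0.72.
Lower fence = Q1 − 2·IQR = 2.17 − 1.44 = 0.73.
Upper fence = Q3 + 2·IQR = 2.89 + 1.44 = 4.33.
2.71 lies within [0.73, 4.33].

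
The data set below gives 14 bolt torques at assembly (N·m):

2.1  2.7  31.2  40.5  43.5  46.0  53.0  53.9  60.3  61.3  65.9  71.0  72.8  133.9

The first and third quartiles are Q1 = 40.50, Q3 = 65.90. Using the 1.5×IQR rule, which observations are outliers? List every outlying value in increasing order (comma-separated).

2.1, 133.9

IQR = Q3 − Q1 = 65.90 − 40.50 = 25.40.
Lower fence = Q1 − 1.5·IQR = 40.50 − 38.10 = 2.40.
Upper fence = Q3 + 1.5·IQR = 65.90 + 38.10 = 104.00.
2.1 < 2.40 → outlier.
133.9 > 104.00 → outlier.
All remaining values lie within [2.40, 104.00].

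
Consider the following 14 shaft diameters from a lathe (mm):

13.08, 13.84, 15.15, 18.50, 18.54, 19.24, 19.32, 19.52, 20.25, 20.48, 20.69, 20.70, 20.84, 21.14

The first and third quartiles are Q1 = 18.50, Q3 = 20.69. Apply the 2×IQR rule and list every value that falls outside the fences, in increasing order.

13.08, 13.84

IQR = Q3 − Q1 = 20.69 − 18.50 = 2.19.
Lower fence = Q1 − 2·IQR = 18.50 − 4.38 = 14.12.
Upper fence = Q3 + 2·IQR = 20.69 + 4.38 = 25.07.
13.08 < 14.12 → outlier.
13.84 < 14.12 → outlier.
All remaining values lie within [14.12, 25.07].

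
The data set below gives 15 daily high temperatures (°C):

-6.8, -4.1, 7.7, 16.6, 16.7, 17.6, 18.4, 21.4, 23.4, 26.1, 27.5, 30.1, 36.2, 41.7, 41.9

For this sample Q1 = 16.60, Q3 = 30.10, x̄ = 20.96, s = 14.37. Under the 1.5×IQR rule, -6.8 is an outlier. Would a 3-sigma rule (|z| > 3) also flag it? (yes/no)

z = (-6.8 − 20.96) / 14.37 = -1.93.
|z| = 1.93 ≤ 3.

no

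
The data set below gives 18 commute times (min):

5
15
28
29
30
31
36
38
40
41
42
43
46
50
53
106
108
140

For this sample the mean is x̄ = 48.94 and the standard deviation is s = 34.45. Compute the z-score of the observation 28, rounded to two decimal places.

-0.61

z = (28 − 48.94) / 34.45 = -0.61.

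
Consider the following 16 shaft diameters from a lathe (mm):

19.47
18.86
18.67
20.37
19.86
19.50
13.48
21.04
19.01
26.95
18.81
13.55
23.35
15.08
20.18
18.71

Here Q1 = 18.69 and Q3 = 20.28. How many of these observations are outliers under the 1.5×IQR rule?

5

IQR = 1.59; fences at 18.69 − 2.385 = 16.305 and 20.28 + 2.385 = 22.665.
Outside the cutoffs: 13.48, 13.55, 15.08, 23.35, 26.95.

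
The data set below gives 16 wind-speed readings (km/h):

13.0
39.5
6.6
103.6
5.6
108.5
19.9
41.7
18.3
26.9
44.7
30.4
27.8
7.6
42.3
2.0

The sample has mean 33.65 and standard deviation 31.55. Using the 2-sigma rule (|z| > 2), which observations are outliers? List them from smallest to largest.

Cutoffs at x̄ ± 2s: 33.65 ± 2·31.55 = [-29.45, 96.75].
103.6: z = 2.22, |z| > 2 → outlier.
108.5: z = 2.37, |z| > 2 → outlier.
Every other value lies within [-29.45, 96.75].

103.6, 108.5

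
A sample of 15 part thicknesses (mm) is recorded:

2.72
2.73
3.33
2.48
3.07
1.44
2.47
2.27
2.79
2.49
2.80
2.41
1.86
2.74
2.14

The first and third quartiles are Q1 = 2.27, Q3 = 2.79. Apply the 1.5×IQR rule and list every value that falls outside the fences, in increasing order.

IQR = Q3 − Q1 = 2.79 − 2.27 = 0.52.
Lower fence = Q1 − 1.5·IQR = 2.27 − 0.78 = 1.49.
Upper fence = Q3 + 1.5·IQR = 2.79 + 0.78 = 3.57.
1.44 < 1.49 → outlier.
All remaining values lie within [1.49, 3.57].

1.44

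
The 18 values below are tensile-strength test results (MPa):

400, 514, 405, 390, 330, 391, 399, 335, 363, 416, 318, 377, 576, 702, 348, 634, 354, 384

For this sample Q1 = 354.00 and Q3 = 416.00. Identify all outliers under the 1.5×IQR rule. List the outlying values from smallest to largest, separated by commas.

IQR = Q3 − Q1 = 416.00 − 354.00 = 62.00.
Lower fence = Q1 − 1.5·IQR = 354.00 − 93.00 = 261.00.
Upper fence = Q3 + 1.5·IQR = 416.00 + 93.00 = 509.00.
514 > 509.00 → outlier.
576 > 509.00 → outlier.
634 > 509.00 → outlier.
702 > 509.00 → outlier.
All remaining values lie within [261.00, 509.00].

514, 576, 634, 702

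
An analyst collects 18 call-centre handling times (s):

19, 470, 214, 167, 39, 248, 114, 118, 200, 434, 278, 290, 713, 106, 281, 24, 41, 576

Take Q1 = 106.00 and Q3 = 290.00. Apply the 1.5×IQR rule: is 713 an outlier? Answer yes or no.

IQR = Q3 − Q1 = 290.00 − 106.00 = 184.00.
Lower fence = Q1 − 1.5·IQR = 106.00 − 276.00 = -170.00.
Upper fence = Q3 + 1.5·IQR = 290.00 + 276.00 = 566.00.
713 lies above the upper fence.

yes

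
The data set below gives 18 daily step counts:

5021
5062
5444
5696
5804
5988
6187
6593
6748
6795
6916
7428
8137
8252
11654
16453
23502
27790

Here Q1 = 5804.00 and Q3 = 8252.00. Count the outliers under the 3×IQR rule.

3

IQR = 2448.00; fences at 5804.00 − 7344.00 = -1540.00 and 8252.00 + 7344.00 = 15596.00.
Outside the cutoffs: 16453, 23502, 27790.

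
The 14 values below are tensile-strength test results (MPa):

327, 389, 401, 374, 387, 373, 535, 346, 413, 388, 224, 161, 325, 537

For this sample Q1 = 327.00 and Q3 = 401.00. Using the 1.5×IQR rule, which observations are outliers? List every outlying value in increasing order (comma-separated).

161, 535, 537

IQR = Q3 − Q1 = 401.00 − 327.00 = 74.00.
Lower fence = Q1 − 1.5·IQR = 327.00 − 111.00 = 216.00.
Upper fence = Q3 + 1.5·IQR = 401.00 + 111.00 = 512.00.
161 < 216.00 → outlier.
535 > 512.00 → outlier.
537 > 512.00 → outlier.
All remaining values lie within [216.00, 512.00].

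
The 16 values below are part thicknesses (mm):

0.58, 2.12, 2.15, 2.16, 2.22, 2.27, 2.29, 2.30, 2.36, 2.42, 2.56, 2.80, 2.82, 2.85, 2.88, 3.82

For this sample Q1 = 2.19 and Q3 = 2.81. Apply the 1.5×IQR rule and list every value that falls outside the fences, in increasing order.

0.58, 3.82

IQR = Q3 − Q1 = 2.81 − 2.19 = 0.62.
Lower fence = Q1 − 1.5·IQR = 2.19 − 0.93 = 1.26.
Upper fence = Q3 + 1.5·IQR = 2.81 + 0.93 = 3.74.
0.58 < 1.26 → outlier.
3.82 > 3.74 → outlier.
All remaining values lie within [1.26, 3.74].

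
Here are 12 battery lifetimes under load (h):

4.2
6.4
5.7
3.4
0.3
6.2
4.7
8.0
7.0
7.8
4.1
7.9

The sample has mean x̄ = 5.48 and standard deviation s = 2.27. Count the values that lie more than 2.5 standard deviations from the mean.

Cutoffs: x̄ ± 2.5s = [-0.195, 11.155].
Every value lies within the cutoffs.

0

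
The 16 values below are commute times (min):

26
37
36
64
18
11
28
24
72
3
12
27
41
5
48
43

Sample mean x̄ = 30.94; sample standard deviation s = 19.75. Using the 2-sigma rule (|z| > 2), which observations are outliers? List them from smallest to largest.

Cutoffs at x̄ ± 2s: 30.94 ± 2·19.75 = [-8.56, 70.44].
72: z = 2.08, |z| > 2 → outlier.
Every other value lies within [-8.56, 70.44].

72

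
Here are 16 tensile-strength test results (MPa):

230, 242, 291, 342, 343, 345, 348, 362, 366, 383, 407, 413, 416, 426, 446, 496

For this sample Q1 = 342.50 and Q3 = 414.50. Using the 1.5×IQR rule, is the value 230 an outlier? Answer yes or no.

yes

IQR = Q3 − Q1 = 414.50 − 342.50 = 72.00.
Lower fence = Q1 − 1.5·IQR = 342.50 − 108.00 = 234.50.
Upper fence = Q3 + 1.5·IQR = 414.50 + 108.00 = 522.50.
230 lies below the lower fence.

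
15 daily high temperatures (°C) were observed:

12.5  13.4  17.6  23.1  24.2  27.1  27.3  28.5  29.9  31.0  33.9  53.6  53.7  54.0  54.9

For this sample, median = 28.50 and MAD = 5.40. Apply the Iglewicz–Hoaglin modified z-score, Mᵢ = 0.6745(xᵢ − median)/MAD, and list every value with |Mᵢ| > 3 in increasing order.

|Mᵢ| > 3 ⇔ |xᵢ − 28.50| > 3·5.40/0.6745 = 24.02.
So outliers lie outside [4.48, 52.52].
53.6: M = 3.14 → outlier.
53.7: M = 3.15 → outlier.
54.0: M = 3.19 → outlier.
54.9: M = 3.30 → outlier.

53.6, 53.7, 54.0, 54.9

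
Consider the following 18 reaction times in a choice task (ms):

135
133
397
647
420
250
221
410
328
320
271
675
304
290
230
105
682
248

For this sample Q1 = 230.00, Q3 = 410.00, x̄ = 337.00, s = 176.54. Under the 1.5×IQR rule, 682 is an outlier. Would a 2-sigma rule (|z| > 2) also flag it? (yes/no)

z = (682 − 337.00) / 176.54 = 1.95.
|z| = 1.95 ≤ 2.

no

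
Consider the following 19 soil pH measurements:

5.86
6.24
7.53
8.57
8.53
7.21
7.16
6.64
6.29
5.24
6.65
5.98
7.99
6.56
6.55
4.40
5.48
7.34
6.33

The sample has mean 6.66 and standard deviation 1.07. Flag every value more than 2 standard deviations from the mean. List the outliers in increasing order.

Cutoffs at x̄ ± 2s: 6.66 ± 2·1.07 = [4.52, 8.80].
4.40: z = -2.11, |z| > 2 → outlier.
Every other value lies within [4.52, 8.80].

4.40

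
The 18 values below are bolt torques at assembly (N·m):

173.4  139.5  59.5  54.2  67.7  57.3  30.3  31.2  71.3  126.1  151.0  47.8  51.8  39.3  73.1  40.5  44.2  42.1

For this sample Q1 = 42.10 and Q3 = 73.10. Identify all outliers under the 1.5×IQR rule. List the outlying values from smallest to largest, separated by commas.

126.1, 139.5, 151.0, 173.4

IQR = Q3 − Q1 = 73.10 − 42.10 = 31.00.
Lower fence = Q1 − 1.5·IQR = 42.10 − 46.50 = -4.40.
Upper fence = Q3 + 1.5·IQR = 73.10 + 46.50 = 119.60.
126.1 > 119.60 → outlier.
139.5 > 119.60 → outlier.
151.0 > 119.60 → outlier.
173.4 > 119.60 → outlier.
All remaining values lie within [-4.40, 119.60].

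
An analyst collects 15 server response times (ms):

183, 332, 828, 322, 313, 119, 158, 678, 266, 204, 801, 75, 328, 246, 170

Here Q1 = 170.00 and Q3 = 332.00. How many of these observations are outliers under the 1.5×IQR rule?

IQR = 162.00; fences at 170.00 − 243.00 = -73.00 and 332.00 + 243.00 = 575.00.
Outside the cutoffs: 678, 801, 828.

3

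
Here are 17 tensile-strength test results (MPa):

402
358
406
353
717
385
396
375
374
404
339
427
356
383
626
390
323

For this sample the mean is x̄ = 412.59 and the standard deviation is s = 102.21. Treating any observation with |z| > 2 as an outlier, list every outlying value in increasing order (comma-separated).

626, 717

Cutoffs at x̄ ± 2s: 412.59 ± 2·102.21 = [208.17, 617.01].
626: z = 2.09, |z| > 2 → outlier.
717: z = 2.98, |z| > 2 → outlier.
Every other value lies within [208.17, 617.01].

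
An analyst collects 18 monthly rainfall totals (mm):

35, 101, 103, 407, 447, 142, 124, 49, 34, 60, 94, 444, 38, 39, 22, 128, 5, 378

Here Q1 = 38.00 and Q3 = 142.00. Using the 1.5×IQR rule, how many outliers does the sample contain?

IQR = 104.00; fences at 38.00 − 156.00 = -118.00 and 142.00 + 156.00 = 298.00.
Outside the cutoffs: 378, 407, 444, 447.

4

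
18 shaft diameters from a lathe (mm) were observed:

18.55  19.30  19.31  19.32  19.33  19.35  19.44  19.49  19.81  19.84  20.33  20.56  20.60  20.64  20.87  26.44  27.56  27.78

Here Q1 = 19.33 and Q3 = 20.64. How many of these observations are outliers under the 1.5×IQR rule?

IQR = 1.31; fences at 19.33 − 1.965 = 17.365 and 20.64 + 1.965 = 22.605.
Outside the cutoffs: 26.44, 27.56, 27.78.

3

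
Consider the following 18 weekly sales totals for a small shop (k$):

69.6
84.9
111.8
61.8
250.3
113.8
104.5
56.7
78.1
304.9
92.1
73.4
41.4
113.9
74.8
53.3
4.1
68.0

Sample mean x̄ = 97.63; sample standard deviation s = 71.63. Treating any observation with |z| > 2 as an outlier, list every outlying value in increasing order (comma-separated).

250.3, 304.9

Cutoffs at x̄ ± 2s: 97.63 ± 2·71.63 = [-45.63, 240.89].
250.3: z = 2.13, |z| > 2 → outlier.
304.9: z = 2.89, |z| > 2 → outlier.
Every other value lies within [-45.63, 240.89].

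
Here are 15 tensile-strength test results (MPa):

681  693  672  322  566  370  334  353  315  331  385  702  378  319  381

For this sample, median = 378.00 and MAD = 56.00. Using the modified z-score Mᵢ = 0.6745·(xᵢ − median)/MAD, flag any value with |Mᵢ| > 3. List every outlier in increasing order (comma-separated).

672, 681, 693, 702

|Mᵢ| > 3 ⇔ |xᵢ − 378.00| > 3·56.00/0.6745 = 249.07.
So outliers lie outside [128.93, 627.07].
672: M = 3.54 → outlier.
681: M = 3.65 → outlier.
693: M = 3.79 → outlier.
702: M = 3.90 → outlier.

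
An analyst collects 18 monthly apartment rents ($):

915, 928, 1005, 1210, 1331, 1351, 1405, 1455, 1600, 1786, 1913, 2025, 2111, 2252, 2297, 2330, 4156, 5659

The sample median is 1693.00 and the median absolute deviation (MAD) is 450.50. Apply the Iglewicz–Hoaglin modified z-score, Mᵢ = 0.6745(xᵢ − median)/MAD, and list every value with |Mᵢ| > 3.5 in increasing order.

4156, 5659

|Mᵢ| > 3.5 ⇔ |xᵢ − 1693.00| > 3.5·450.50/0.6745 = 2337.66.
So outliers lie outside [-644.66, 4030.66].
4156: M = 3.69 → outlier.
5659: M = 5.94 → outlier.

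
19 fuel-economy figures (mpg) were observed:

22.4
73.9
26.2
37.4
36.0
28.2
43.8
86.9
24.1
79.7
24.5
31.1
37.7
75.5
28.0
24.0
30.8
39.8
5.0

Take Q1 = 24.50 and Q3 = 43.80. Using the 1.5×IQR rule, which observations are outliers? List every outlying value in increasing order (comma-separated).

IQR = Q3 − Q1 = 43.80 − 24.50 = 19.30.
Lower fence = Q1 − 1.5·IQR = 24.50 − 28.95 = -4.45.
Upper fence = Q3 + 1.5·IQR = 43.80 + 28.95 = 72.75.
73.9 > 72.75 → outlier.
75.5 > 72.75 → outlier.
79.7 > 72.75 → outlier.
86.9 > 72.75 → outlier.
All remaining values lie within [-4.45, 72.75].

73.9, 75.5, 79.7, 86.9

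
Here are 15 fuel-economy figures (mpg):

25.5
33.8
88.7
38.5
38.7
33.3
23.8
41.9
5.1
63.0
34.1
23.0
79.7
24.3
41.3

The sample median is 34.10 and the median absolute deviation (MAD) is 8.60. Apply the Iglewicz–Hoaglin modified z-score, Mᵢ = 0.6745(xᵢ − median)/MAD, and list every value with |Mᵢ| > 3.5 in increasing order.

|Mᵢ| > 3.5 ⇔ |xᵢ − 34.10| > 3.5·8.60/0.6745 = 44.63.
So outliers lie outside [-10.53, 78.73].
79.7: M = 3.58 → outlier.
88.7: M = 4.28 → outlier.

79.7, 88.7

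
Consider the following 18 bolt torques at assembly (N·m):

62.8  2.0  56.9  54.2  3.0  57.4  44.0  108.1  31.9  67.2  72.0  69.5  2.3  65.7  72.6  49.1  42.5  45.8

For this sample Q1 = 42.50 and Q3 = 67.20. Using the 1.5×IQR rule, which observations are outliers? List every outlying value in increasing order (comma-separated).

IQR = Q3 − Q1 = 67.20 − 42.50 = 24.70.
Lower fence = Q1 − 1.5·IQR = 42.50 − 37.05 = 5.45.
Upper fence = Q3 + 1.5·IQR = 67.20 + 37.05 = 104.25.
2.0 < 5.45 → outlier.
2.3 < 5.45 → outlier.
3.0 < 5.45 → outlier.
108.1 > 104.25 → outlier.
All remaining values lie within [5.45, 104.25].

2.0, 2.3, 3.0, 108.1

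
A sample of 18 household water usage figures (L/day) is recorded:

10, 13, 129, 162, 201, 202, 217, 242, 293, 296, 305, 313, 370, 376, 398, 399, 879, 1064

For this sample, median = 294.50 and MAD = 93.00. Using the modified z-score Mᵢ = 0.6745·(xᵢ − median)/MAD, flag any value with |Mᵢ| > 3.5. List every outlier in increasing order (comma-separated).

879, 1064

|Mᵢ| > 3.5 ⇔ |xᵢ − 294.50| > 3.5·93.00/0.6745 = 482.58.
So outliers lie outside [-188.08, 777.08].
879: M = 4.24 → outlier.
1064: M = 5.58 → outlier.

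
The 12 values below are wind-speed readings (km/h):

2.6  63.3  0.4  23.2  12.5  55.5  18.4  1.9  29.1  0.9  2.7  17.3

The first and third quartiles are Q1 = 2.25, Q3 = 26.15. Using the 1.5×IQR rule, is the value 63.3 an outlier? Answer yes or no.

IQR = Q3 − Q1 = 26.15 − 2.25 = 23.90.
Lower fence = Q1 − 1.5·IQR = 2.25 − 35.85 = -33.60.
Upper fence = Q3 + 1.5·IQR = 26.15 + 35.85 = 62.00.
63.3 lies above the upper fence.

yes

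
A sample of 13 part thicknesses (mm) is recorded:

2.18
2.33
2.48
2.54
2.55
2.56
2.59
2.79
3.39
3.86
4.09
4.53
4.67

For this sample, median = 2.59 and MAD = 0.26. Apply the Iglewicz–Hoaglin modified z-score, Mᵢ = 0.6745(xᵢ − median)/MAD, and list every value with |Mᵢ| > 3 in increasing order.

3.86, 4.09, 4.53, 4.67

|Mᵢ| > 3 ⇔ |xᵢ − 2.59| > 3·0.26/0.6745 = 1.16.
So outliers lie outside [1.43, 3.75].
3.86: M = 3.29 → outlier.
4.09: M = 3.89 → outlier.
4.53: M = 5.03 → outlier.
4.67: M = 5.40 → outlier.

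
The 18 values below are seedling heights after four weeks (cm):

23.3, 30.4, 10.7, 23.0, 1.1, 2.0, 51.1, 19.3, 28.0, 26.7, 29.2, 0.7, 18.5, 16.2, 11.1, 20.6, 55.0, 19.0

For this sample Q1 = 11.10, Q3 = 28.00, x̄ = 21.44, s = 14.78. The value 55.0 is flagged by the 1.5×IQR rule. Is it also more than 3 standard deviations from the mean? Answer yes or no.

z = (55.0 − 21.44) / 14.78 = 2.27.
|z| = 2.27 ≤ 3.

no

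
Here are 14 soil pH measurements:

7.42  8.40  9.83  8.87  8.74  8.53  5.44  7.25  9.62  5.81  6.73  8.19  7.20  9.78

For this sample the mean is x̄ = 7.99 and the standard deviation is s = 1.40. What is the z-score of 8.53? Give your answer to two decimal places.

0.39

z = (8.53 − 7.99) / 1.40 = 0.39.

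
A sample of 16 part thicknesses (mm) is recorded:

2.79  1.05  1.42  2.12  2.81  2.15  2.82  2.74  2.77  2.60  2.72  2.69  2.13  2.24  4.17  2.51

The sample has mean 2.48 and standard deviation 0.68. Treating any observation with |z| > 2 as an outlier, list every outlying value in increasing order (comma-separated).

1.05, 4.17

Cutoffs at x̄ ± 2s: 2.48 ± 2·0.68 = [1.12, 3.84].
1.05: z = -2.10, |z| > 2 → outlier.
4.17: z = 2.49, |z| > 2 → outlier.
Every other value lies within [1.12, 3.84].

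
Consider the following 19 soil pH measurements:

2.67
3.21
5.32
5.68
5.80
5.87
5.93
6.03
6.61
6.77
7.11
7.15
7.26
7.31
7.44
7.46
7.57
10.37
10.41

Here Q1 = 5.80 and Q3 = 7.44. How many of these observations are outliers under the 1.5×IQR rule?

4

IQR = 1.64; fences at 5.80 − 2.46 = 3.34 and 7.44 + 2.46 = 9.90.
Outside the cutoffs: 2.67, 3.21, 10.37, 10.41.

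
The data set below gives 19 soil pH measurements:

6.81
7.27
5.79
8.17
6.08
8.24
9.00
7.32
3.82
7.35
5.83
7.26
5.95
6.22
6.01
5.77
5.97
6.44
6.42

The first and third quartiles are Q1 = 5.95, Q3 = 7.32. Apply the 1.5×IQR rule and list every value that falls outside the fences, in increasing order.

IQR = Q3 − Q1 = 7.32 − 5.95 = 1.37.
Lower fence = Q1 − 1.5·IQR = 5.95 − 2.055 = 3.895.
Upper fence = Q3 + 1.5·IQR = 7.32 + 2.055 = 9.375.
3.82 < 3.895 → outlier.
All remaining values lie within [3.895, 9.375].

3.82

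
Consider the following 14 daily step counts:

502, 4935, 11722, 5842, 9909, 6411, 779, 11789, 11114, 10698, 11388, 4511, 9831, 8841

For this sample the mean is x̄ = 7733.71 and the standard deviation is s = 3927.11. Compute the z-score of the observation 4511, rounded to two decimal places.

z = (4511 − 7733.71) / 3927.11 = -0.82.

-0.82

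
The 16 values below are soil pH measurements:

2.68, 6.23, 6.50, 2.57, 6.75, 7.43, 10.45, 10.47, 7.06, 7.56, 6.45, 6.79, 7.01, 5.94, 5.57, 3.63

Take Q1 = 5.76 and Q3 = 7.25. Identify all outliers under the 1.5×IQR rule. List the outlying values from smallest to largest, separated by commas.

IQR = Q3 − Q1 = 7.25 − 5.76 = 1.49.
Lower fence = Q1 − 1.5·IQR = 5.76 − 2.235 = 3.525.
Upper fence = Q3 + 1.5·IQR = 7.25 + 2.235 = 9.485.
2.57 < 3.525 → outlier.
2.68 < 3.525 → outlier.
10.45 > 9.485 → outlier.
10.47 > 9.485 → outlier.
All remaining values lie within [3.525, 9.485].

2.57, 2.68, 10.45, 10.47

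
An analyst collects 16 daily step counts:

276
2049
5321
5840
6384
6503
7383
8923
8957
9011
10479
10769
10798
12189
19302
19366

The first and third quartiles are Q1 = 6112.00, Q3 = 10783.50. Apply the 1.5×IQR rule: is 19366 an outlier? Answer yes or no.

yes

IQR = Q3 − Q1 = 10783.50 − 6112.00 = 4671.50.
Lower fence = Q1 − 1.5·IQR = 6112.00 − 7007.25 = -895.25.
Upper fence = Q3 + 1.5·IQR = 10783.50 + 7007.25 = 17790.75.
19366 lies above the upper fence.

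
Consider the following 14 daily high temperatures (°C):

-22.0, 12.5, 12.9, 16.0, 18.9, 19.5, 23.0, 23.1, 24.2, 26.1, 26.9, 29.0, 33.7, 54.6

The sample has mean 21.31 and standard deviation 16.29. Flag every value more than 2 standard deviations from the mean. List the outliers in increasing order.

Cutoffs at x̄ ± 2s: 21.31 ± 2·16.29 = [-11.27, 53.89].
-22.0: z = -2.66, |z| > 2 → outlier.
54.6: z = 2.04, |z| > 2 → outlier.
Every other value lies within [-11.27, 53.89].

-22.0, 54.6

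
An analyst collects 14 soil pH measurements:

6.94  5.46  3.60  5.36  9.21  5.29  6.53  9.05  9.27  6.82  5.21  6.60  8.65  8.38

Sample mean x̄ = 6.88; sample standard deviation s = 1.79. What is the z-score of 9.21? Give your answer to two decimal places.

1.30

z = (9.21 − 6.88) / 1.79 = 1.30.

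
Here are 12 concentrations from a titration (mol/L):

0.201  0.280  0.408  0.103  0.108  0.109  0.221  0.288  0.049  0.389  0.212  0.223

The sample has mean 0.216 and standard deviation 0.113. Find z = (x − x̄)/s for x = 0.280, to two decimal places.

0.57

z = (0.280 − 0.216) / 0.113 = 0.57.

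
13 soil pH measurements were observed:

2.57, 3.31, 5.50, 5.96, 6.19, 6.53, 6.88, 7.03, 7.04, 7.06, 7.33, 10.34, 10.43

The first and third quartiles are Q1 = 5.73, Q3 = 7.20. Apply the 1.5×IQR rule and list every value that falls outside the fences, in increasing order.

2.57, 3.31, 10.34, 10.43

IQR = Q3 − Q1 = 7.20 − 5.73 = 1.47.
Lower fence = Q1 − 1.5·IQR = 5.73 − 2.205 = 3.525.
Upper fence = Q3 + 1.5·IQR = 7.20 + 2.205 = 9.405.
2.57 < 3.525 → outlier.
3.31 < 3.525 → outlier.
10.34 > 9.405 → outlier.
10.43 > 9.405 → outlier.
All remaining values lie within [3.525, 9.405].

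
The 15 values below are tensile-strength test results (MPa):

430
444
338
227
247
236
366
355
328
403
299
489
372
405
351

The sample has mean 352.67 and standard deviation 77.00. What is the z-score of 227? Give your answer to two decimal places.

z = (227 − 352.67) / 77.00 = -1.63.

-1.63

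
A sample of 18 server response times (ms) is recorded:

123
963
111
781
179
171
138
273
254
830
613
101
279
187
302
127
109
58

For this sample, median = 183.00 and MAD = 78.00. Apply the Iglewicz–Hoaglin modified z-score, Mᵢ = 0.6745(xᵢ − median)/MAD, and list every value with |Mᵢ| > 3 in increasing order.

613, 781, 830, 963

|Mᵢ| > 3 ⇔ |xᵢ − 183.00| > 3·78.00/0.6745 = 346.92.
So outliers lie outside [-163.92, 529.92].
613: M = 3.72 → outlier.
781: M = 5.17 → outlier.
830: M = 5.59 → outlier.
963: M = 6.75 → outlier.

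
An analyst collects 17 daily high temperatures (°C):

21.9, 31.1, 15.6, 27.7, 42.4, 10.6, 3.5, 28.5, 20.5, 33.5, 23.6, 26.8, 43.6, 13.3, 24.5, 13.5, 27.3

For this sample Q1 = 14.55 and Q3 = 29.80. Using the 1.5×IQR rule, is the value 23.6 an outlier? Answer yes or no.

no

IQR = Q3 − Q1 = 29.80 − 14.55 = 15.25.
Lower fence = Q1 − 1.5·IQR = 14.55 − 22.875 = -8.325.
Upper fence = Q3 + 1.5·IQR = 29.80 + 22.875 = 52.675.
23.6 lies within [-8.325, 52.675].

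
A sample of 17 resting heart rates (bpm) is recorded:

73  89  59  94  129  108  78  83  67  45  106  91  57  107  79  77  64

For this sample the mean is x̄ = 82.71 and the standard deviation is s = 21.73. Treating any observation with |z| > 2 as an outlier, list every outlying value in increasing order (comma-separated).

Cutoffs at x̄ ± 2s: 82.71 ± 2·21.73 = [39.25, 126.17].
129: z = 2.13, |z| > 2 → outlier.
Every other value lies within [39.25, 126.17].

129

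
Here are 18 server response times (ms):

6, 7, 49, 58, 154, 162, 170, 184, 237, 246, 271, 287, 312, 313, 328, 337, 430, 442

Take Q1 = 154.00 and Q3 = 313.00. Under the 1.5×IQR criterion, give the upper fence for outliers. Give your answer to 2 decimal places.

551.50

IQR = Q3 − Q1 = 313.00 − 154.00 = 159.00.
Lower fence = Q1 − 1.5·IQR = 154.00 − 238.50 = -84.50.
Upper fence = Q3 + 1.5·IQR = 313.00 + 238.50 = 551.50.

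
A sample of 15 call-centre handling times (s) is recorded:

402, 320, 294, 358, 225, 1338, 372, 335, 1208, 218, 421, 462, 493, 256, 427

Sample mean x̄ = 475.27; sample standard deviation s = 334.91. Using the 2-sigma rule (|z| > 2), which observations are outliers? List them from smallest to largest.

1208, 1338

Cutoffs at x̄ ± 2s: 475.27 ± 2·334.91 = [-194.55, 1145.09].
1208: z = 2.19, |z| > 2 → outlier.
1338: z = 2.58, |z| > 2 → outlier.
Every other value lies within [-194.55, 1145.09].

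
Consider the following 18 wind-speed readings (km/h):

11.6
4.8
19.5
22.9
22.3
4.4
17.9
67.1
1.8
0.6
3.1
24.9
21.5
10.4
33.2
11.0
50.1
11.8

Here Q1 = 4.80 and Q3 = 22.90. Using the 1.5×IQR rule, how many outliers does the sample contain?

IQR = 18.10; fences at 4.80 − 27.15 = -22.35 and 22.90 + 27.15 = 50.05.
Outside the cutoffs: 50.1, 67.1.

2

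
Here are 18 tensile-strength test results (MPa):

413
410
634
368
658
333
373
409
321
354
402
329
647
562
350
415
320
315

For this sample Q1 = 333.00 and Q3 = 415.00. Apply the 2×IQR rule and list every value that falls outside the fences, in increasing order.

IQR = Q3 − Q1 = 415.00 − 333.00 = 82.00.
Lower fence = Q1 − 2·IQR = 333.00 − 164.00 = 169.00.
Upper fence = Q3 + 2·IQR = 415.00 + 164.00 = 579.00.
634 > 579.00 → outlier.
647 > 579.00 → outlier.
658 > 579.00 → outlier.
All remaining values lie within [169.00, 579.00].

634, 647, 658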